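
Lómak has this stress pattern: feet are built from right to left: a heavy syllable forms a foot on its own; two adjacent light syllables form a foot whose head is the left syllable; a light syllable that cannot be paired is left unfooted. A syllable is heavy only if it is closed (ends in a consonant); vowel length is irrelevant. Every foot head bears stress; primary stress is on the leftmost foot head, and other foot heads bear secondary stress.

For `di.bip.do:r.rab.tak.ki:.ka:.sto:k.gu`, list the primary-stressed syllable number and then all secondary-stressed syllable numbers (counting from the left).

Weights: 1 di L, 2 bip H, 3 do:r H, 4 rab H, 5 tak H, 6 ki: L, 7 ka: L, 8 sto:k H, 9 gu L.
Parse right to left (heavy = foot alone; LL = one foot; stranded L unfooted): di (ˈbip) (ˈdo:r) (ˈrab) (ˈtak) (ˈki:.ka:) (ˈsto:k) gu.
Foot heads: 2, 3, 4, 5, 6, 8.
Primary stress on the leftmost head = syllable 2.
Secondary stress on 3, 4, 5, 6, 8: di.ˈbip.ˌdo:r.ˌrab.ˌtak.ˌki:.ka:.ˌsto:k.gu.

primary 2, secondary 3, 4, 5, 6, 8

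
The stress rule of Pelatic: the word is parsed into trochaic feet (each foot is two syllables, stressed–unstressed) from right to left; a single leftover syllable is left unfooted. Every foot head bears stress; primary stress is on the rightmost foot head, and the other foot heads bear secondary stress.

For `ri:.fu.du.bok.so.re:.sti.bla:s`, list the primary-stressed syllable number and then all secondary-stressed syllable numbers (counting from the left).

primary 7, secondary 1, 3, 5

Parse right to left into trochaic (ˈσσ) feet: (ˈri:.fu) (ˈdu.bok) (ˈso.re:) (ˈsti.bla:s).
Foot heads (stressed positions): 1, 3, 5, 7.
End Rule Rightmost: primary stress on the rightmost head = syllable 7.
Secondary stress on 1, 3, 5: ˌri:.fu.ˌdu.bok.ˌso.re:.ˈsti.bla:s.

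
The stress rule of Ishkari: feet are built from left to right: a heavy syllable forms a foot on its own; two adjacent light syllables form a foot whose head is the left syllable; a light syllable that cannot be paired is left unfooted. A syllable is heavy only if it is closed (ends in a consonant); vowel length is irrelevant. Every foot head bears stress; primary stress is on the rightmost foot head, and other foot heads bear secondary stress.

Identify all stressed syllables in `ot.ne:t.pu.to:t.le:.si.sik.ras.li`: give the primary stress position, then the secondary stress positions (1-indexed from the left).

Weights: 1 ot H, 2 ne:t H, 3 pu L, 4 to:t H, 5 le: L, 6 si L, 7 sik H, 8 ras H, 9 li L.
Parse left to right (heavy = foot alone; LL = one foot; stranded L unfooted): (ˈot) (ˈne:t) pu (ˈto:t) (ˈle:.si) (ˈsik) (ˈras) li.
Foot heads: 1, 2, 4, 5, 7, 8.
Primary stress on the rightmost head = syllable 8.
Secondary stress on 1, 2, 4, 5, 7: ˌot.ˌne:t.pu.ˌto:t.ˌle:.si.ˌsik.ˈras.li.

primary 8, secondary 1, 2, 4, 5, 7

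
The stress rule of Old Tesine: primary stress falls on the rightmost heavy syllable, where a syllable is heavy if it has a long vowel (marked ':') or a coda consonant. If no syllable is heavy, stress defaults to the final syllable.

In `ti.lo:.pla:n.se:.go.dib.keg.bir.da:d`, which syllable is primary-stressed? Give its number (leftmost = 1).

9

Weights: 1 ti L, 2 lo: H, 3 pla:n H, 4 se: H, 5 go L, 6 dib H, 7 keg H, 8 bir H, 9 da:d H.
Heavy syllables in the domain: 2, 3, 4, 6, 7, 8, 9. The rightmost is syllable 9 (da:d).
Primary stress: syllable 9 → ti.lo:.pla:n.se:.go.dib.keg.bir.ˈda:d.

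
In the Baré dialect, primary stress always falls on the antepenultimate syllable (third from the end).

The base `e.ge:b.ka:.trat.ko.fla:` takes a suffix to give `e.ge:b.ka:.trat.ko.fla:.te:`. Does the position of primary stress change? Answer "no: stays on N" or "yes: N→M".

Base `e.ge:b.ka:.trat.ko.fla:` (6 syllables):
  The word has 6 syllables; the antepenultimate syllable (third from the end) is syllable 4 (trat).
  → primary stress on syllable 4.
Suffixed `e.ge:b.ka:.trat.ko.fla:.te:` (7 syllables):
  The word has 7 syllables; the antepenultimate syllable (third from the end) is syllable 5 (ko).
  → primary stress on syllable 5.

yes: 4→5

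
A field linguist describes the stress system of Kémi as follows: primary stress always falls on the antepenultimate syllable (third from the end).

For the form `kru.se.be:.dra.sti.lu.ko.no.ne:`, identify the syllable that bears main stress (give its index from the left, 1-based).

The word has 9 syllables; the antepenultimate syllable (third from the end) is syllable 7 (ko).
Primary stress: syllable 7 → kru.se.be:.dra.sti.lu.ˈko.no.ne:.

7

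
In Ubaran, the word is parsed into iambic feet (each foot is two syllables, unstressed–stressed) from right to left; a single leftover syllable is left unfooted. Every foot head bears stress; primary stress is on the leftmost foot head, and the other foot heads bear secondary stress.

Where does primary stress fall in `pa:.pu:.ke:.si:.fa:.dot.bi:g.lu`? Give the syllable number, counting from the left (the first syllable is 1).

2

Parse right to left into iambic (σˈσ) feet: (pa:.ˈpu:) (ke:.ˈsi:) (fa:.ˈdot) (bi:g.ˈlu).
Foot heads (stressed positions): 2, 4, 6, 8.
End Rule Leftmost: primary stress on the leftmost head = syllable 2.
Primary stress: syllable 2 → pa:.ˈpu:.ke:.si:.fa:.dot.bi:g.lu.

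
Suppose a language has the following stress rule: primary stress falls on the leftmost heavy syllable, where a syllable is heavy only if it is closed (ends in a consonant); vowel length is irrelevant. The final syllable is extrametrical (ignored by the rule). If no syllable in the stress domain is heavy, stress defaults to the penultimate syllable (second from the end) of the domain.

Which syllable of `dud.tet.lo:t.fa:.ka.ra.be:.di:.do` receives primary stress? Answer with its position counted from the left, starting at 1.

The final syllable (9, do) is extrametrical; the stress domain is syllables 1–8.
Weights: 1 dud H, 2 tet H, 3 lo:t H, 4 fa: L, 5 ka L, 6 ra L, 7 be: L, 8 di: L.
Heavy syllables in the domain: 1, 2, 3. The leftmost is syllable 1 (dud).
Primary stress: syllable 1 → ˈdud.tet.lo:t.fa:.ka.ra.be:.di:.do.

1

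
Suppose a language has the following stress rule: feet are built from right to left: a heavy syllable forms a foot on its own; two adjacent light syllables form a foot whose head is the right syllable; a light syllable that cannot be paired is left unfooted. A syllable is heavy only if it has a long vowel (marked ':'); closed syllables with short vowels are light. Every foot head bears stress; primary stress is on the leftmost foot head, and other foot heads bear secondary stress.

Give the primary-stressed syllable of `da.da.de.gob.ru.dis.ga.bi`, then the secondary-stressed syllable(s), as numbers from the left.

Weights: 1 da L, 2 da L, 3 de L, 4 gob L, 5 ru L, 6 dis L, 7 ga L, 8 bi L.
Parse right to left (heavy = foot alone; LL = one foot; stranded L unfooted): (da.ˈda) (de.ˈgob) (ru.ˈdis) (ga.ˈbi).
Foot heads: 2, 4, 6, 8.
Primary stress on the leftmost head = syllable 2.
Secondary stress on 4, 6, 8: da.ˈda.de.ˌgob.ru.ˌdis.ga.ˌbi.

primary 2, secondary 4, 6, 8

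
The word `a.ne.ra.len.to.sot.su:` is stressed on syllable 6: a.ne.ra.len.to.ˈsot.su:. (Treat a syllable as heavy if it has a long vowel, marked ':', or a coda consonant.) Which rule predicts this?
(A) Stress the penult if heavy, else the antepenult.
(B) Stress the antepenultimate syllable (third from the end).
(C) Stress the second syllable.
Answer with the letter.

Rule A → syllable 6 ✓.
Rule B → syllable 5 (observed: 6).
Rule C → syllable 2 (observed: 6).

A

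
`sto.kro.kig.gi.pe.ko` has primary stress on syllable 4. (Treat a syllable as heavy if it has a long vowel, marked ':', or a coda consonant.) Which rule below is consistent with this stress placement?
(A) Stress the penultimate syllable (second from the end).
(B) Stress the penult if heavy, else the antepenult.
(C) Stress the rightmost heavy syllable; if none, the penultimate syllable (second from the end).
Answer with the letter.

Rule A → syllable 5 (observed: 4).
Rule B → syllable 4 ✓.
Rule C → syllable 3 (observed: 4).

B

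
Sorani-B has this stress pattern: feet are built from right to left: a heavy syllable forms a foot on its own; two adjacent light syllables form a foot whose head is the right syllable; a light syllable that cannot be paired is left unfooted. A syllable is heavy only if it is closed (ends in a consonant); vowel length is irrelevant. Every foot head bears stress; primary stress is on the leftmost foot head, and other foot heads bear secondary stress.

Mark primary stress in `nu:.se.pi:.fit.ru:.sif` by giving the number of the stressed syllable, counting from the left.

3

Weights: 1 nu: L, 2 se L, 3 pi: L, 4 fit H, 5 ru: L, 6 sif H.
Parse right to left (heavy = foot alone; LL = one foot; stranded L unfooted): nu: (se.ˈpi:) (ˈfit) ru: (ˈsif).
Foot heads: 3, 4, 6.
Primary stress on the leftmost head = syllable 3.
Primary stress: syllable 3 → nu:.se.ˈpi:.fit.ru:.sif.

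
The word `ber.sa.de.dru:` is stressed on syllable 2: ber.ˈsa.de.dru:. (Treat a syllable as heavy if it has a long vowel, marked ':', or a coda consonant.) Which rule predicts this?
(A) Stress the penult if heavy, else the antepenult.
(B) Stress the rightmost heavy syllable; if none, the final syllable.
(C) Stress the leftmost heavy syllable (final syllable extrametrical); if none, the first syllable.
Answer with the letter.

Rule A → syllable 2 ✓.
Rule B → syllable 4 (observed: 2).
Rule C → syllable 1 (observed: 2).

A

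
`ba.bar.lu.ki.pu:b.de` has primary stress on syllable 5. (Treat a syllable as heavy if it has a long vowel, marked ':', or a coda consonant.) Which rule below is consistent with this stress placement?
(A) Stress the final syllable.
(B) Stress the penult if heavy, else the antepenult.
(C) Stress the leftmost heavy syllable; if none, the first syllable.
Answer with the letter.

B

Rule A → syllable 6 (observed: 5).
Rule B → syllable 5 ✓.
Rule C → syllable 2 (observed: 5).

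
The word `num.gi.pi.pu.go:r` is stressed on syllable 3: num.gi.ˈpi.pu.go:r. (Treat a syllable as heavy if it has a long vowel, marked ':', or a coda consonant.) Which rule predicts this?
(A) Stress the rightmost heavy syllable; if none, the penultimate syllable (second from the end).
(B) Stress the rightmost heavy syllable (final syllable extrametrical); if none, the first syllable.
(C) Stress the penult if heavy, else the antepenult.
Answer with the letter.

C

Rule A → syllable 5 (observed: 3).
Rule B → syllable 1 (observed: 3).
Rule C → syllable 3 ✓.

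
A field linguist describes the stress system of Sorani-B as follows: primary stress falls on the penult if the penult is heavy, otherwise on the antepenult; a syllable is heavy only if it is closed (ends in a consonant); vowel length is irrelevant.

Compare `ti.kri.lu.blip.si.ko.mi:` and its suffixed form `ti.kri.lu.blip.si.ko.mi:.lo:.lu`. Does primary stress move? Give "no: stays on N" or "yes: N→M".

yes: 5→7

Base `ti.kri.lu.blip.si.ko.mi:` (7 syllables):
  Weights: 5 si L, 6 ko L, 7 mi: L.
  The penult (syllable 6, ko) is light, so stress falls on the antepenult (syllable 5, si).
  → primary stress on syllable 5.
Suffixed `ti.kri.lu.blip.si.ko.mi:.lo:.lu` (9 syllables):
  Weights: 7 mi: L, 8 lo: L, 9 lu L.
  The penult (syllable 8, lo:) is light, so stress falls on the antepenult (syllable 7, mi:).
  → primary stress on syllable 7.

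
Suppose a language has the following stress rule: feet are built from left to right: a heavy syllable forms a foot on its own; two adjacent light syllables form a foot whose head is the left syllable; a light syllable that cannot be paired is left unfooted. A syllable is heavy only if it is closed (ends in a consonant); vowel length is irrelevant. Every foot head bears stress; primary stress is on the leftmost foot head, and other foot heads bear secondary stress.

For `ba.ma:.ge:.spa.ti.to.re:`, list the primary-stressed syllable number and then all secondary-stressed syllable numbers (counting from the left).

Weights: 1 ba L, 2 ma: L, 3 ge: L, 4 spa L, 5 ti L, 6 to L, 7 re: L.
Parse left to right (heavy = foot alone; LL = one foot; stranded L unfooted): (ˈba.ma:) (ˈge:.spa) (ˈti.to) re:.
Foot heads: 1, 3, 5.
Primary stress on the leftmost head = syllable 1.
Secondary stress on 3, 5: ˈba.ma:.ˌge:.spa.ˌti.to.re:.

primary 1, secondary 3, 5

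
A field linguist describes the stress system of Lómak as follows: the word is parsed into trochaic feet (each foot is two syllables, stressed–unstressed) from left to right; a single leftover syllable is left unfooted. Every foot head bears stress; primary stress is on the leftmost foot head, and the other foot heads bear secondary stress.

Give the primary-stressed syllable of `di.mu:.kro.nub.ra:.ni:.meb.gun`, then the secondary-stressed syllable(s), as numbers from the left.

primary 1, secondary 3, 5, 7

Parse left to right into trochaic (ˈσσ) feet: (ˈdi.mu:) (ˈkro.nub) (ˈra:.ni:) (ˈmeb.gun).
Foot heads (stressed positions): 1, 3, 5, 7.
End Rule Leftmost: primary stress on the leftmost head = syllable 1.
Secondary stress on 3, 5, 7: ˈdi.mu:.ˌkro.nub.ˌra:.ni:.ˌmeb.gun.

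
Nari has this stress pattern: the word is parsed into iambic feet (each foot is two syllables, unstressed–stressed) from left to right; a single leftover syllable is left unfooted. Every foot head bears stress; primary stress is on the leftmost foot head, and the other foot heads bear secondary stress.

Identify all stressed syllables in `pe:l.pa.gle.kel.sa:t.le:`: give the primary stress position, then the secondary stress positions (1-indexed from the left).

Parse left to right into iambic (σˈσ) feet: (pe:l.ˈpa) (gle.ˈkel) (sa:t.ˈle:).
Foot heads (stressed positions): 2, 4, 6.
End Rule Leftmost: primary stress on the leftmost head = syllable 2.
Secondary stress on 4, 6: pe:l.ˈpa.gle.ˌkel.sa:t.ˌle:.

primary 2, secondary 4, 6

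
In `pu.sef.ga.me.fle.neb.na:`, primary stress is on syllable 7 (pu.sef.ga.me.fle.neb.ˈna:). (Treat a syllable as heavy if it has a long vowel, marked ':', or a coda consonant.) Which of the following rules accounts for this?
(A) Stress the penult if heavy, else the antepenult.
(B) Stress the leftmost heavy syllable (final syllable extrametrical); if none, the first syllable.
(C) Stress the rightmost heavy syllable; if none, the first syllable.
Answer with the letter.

Rule A → syllable 6 (observed: 7).
Rule B → syllable 2 (observed: 7).
Rule C → syllable 7 ✓.

C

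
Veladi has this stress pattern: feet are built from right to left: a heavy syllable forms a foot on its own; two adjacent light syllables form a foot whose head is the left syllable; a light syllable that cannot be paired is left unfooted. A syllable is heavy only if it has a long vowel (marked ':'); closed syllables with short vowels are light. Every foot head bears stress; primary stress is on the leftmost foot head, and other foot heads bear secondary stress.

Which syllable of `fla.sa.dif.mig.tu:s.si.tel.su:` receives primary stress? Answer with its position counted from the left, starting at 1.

Weights: 1 fla L, 2 sa L, 3 dif L, 4 mig L, 5 tu:s H, 6 si L, 7 tel L, 8 su: H.
Parse right to left (heavy = foot alone; LL = one foot; stranded L unfooted): (ˈfla.sa) (ˈdif.mig) (ˈtu:s) (ˈsi.tel) (ˈsu:).
Foot heads: 1, 3, 5, 6, 8.
Primary stress on the leftmost head = syllable 1.
Primary stress: syllable 1 → ˈfla.sa.dif.mig.tu:s.si.tel.su:.

1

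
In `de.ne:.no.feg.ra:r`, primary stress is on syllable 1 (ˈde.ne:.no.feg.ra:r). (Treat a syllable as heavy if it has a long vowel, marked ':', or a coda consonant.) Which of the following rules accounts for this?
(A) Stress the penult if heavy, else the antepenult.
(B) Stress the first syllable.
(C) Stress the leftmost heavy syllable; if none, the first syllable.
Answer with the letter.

Rule A → syllable 4 (observed: 1).
Rule B → syllable 1 ✓.
Rule C → syllable 2 (observed: 1).

B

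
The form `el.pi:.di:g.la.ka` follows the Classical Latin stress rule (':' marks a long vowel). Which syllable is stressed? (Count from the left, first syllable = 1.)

Classical Latin: stress the penult if heavy (long vowel or closed), else the antepenult.
Weights: 3 di:g H, 4 la L, 5 ka L.
The penult (syllable 4, la) is light, so stress falls on the antepenult (syllable 3, di:g).
Stress on syllable 3: el.pi:.ˈdi:g.la.ka.

3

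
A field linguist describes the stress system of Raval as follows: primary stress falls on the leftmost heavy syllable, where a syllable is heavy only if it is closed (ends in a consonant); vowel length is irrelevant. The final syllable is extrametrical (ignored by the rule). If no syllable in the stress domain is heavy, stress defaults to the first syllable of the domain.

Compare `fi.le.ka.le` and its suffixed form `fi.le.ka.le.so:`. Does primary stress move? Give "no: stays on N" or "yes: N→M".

Base `fi.le.ka.le` (4 syllables):
  The final syllable (4, le) is extrametrical; the stress domain is syllables 1–3.
  Weights: 1 fi L, 2 le L, 3 ka L.
  No heavy syllable in the domain; default to the first syllable of the domain = syllable 1.
  → primary stress on syllable 1.
Suffixed `fi.le.ka.le.so:` (5 syllables):
  The final syllable (5, so:) is extrametrical; the stress domain is syllables 1–4.
  Weights: 1 fi L, 2 le L, 3 ka L, 4 le L.
  No heavy syllable in the domain; default to the first syllable of the domain = syllable 1.
  → primary stress on syllable 1.

no: stays on 1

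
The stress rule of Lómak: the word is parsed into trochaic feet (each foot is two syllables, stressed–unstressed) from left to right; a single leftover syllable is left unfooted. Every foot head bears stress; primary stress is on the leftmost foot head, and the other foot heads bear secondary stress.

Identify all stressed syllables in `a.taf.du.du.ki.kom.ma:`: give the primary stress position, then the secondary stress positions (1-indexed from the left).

Parse left to right into trochaic (ˈσσ) feet: (ˈa.taf) (ˈdu.du) (ˈki.kom) ma:. Syllable 7 is left unfooted.
Foot heads (stressed positions): 1, 3, 5.
End Rule Leftmost: primary stress on the leftmost head = syllable 1.
Secondary stress on 3, 5: ˈa.taf.ˌdu.du.ˌki.kom.ma:.

primary 1, secondary 3, 5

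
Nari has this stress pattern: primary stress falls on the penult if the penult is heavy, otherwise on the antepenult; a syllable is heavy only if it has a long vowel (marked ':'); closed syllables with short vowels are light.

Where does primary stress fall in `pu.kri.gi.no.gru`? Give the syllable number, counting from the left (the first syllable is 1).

Weights: 3 gi L, 4 no L, 5 gru L.
The penult (syllable 4, no) is light, so stress falls on the antepenult (syllable 3, gi).
Primary stress: syllable 3 → pu.kri.ˈgi.no.gru.

3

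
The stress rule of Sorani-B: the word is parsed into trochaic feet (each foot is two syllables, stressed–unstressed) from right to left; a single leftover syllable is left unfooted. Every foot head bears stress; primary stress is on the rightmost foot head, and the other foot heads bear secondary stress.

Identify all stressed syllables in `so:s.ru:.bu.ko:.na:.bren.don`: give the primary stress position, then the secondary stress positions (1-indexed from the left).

primary 6, secondary 2, 4

Parse right to left into trochaic (ˈσσ) feet: so:s (ˈru:.bu) (ˈko:.na:) (ˈbren.don). Syllable 1 is left unfooted.
Foot heads (stressed positions): 2, 4, 6.
End Rule Rightmost: primary stress on the rightmost head = syllable 6.
Secondary stress on 2, 4: so:s.ˌru:.bu.ˌko:.na:.ˈbren.don.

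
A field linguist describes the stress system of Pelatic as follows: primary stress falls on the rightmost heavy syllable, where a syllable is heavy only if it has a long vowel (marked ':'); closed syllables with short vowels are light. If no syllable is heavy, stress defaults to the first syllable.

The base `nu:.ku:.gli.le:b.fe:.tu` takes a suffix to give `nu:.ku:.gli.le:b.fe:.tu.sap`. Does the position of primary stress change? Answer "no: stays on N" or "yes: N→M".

Base `nu:.ku:.gli.le:b.fe:.tu` (6 syllables):
  Weights: 1 nu: H, 2 ku: H, 3 gli L, 4 le:b H, 5 fe: H, 6 tu L.
  Heavy syllables in the domain: 1, 2, 4, 5. The rightmost is syllable 5 (fe:).
  → primary stress on syllable 5.
Suffixed `nu:.ku:.gli.le:b.fe:.tu.sap` (7 syllables):
  Weights: 1 nu: H, 2 ku: H, 3 gli L, 4 le:b H, 5 fe: H, 6 tu L, 7 sap L.
  Heavy syllables in the domain: 1, 2, 4, 5. The rightmost is syllable 5 (fe:).
  → primary stress on syllable 5.

no: stays on 5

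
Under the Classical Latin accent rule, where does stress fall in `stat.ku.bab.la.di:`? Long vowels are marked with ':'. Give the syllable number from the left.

Classical Latin: stress the penult if heavy (long vowel or closed), else the antepenult.
Weights: 3 bab H, 4 la L, 5 di: H.
The penult (syllable 4, la) is light, so stress falls on the antepenult (syllable 3, bab).
Stress on syllable 3: stat.ku.ˈbab.la.di:.

3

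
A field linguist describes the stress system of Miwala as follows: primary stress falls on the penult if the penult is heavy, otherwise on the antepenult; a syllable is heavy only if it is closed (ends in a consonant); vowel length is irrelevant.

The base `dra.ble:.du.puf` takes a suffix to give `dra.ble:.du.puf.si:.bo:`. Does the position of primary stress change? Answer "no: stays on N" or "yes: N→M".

yes: 2→4

Base `dra.ble:.du.puf` (4 syllables):
  Weights: 2 ble: L, 3 du L, 4 puf H.
  The penult (syllable 3, du) is light, so stress falls on the antepenult (syllable 2, ble:).
  → primary stress on syllable 2.
Suffixed `dra.ble:.du.puf.si:.bo:` (6 syllables):
  Weights: 4 puf H, 5 si: L, 6 bo: L.
  The penult (syllable 5, si:) is light, so stress falls on the antepenult (syllable 4, puf).
  → primary stress on syllable 4.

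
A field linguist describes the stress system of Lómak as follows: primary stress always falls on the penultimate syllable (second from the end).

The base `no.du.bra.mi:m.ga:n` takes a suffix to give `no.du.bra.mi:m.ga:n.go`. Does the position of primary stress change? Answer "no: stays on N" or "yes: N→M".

yes: 4→5

Base `no.du.bra.mi:m.ga:n` (5 syllables):
  The word has 5 syllables; the penultimate syllable (second from the end) is syllable 4 (mi:m).
  → primary stress on syllable 4.
Suffixed `no.du.bra.mi:m.ga:n.go` (6 syllables):
  The word has 6 syllables; the penultimate syllable (second from the end) is syllable 5 (ga:n).
  → primary stress on syllable 5.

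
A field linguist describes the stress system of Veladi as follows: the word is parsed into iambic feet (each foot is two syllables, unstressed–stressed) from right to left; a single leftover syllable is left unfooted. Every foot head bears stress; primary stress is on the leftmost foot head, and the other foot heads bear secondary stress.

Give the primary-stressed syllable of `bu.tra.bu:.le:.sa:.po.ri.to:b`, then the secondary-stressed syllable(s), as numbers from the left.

Parse right to left into iambic (σˈσ) feet: (bu.ˈtra) (bu:.ˈle:) (sa:.ˈpo) (ri.ˈto:b).
Foot heads (stressed positions): 2, 4, 6, 8.
End Rule Leftmost: primary stress on the leftmost head = syllable 2.
Secondary stress on 4, 6, 8: bu.ˈtra.bu:.ˌle:.sa:.ˌpo.ri.ˌto:b.

primary 2, secondary 4, 6, 8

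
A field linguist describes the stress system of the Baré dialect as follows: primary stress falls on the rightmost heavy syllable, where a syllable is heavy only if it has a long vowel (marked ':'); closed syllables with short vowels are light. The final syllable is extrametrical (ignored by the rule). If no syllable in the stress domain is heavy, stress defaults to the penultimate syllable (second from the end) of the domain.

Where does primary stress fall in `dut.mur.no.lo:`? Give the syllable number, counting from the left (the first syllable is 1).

The final syllable (4, lo:) is extrametrical; the stress domain is syllables 1–3.
Weights: 1 dut L, 2 mur L, 3 no L.
No heavy syllable in the domain; default to the penultimate syllable (second from the end) of the domain = syllable 2.
Primary stress: syllable 2 → dut.ˈmur.no.lo:.

2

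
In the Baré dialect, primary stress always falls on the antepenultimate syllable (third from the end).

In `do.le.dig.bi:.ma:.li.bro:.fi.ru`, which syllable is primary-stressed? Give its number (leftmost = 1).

7

The word has 9 syllables; the antepenultimate syllable (third from the end) is syllable 7 (bro:).
Primary stress: syllable 7 → do.le.dig.bi:.ma:.li.ˈbro:.fi.ru.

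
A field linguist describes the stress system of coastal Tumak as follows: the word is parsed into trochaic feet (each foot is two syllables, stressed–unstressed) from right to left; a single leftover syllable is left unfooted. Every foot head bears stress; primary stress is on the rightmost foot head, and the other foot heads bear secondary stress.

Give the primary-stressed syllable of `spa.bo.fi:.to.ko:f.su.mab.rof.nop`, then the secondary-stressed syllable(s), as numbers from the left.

Parse right to left into trochaic (ˈσσ) feet: spa (ˈbo.fi:) (ˈto.ko:f) (ˈsu.mab) (ˈrof.nop). Syllable 1 is left unfooted.
Foot heads (stressed positions): 2, 4, 6, 8.
End Rule Rightmost: primary stress on the rightmost head = syllable 8.
Secondary stress on 2, 4, 6: spa.ˌbo.fi:.ˌto.ko:f.ˌsu.mab.ˈrof.nop.

primary 8, secondary 2, 4, 6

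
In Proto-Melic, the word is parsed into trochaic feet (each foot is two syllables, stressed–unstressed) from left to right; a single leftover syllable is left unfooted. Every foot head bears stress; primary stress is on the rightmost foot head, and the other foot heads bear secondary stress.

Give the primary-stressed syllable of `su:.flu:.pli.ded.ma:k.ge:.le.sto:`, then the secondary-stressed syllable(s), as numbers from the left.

Parse left to right into trochaic (ˈσσ) feet: (ˈsu:.flu:) (ˈpli.ded) (ˈma:k.ge:) (ˈle.sto:).
Foot heads (stressed positions): 1, 3, 5, 7.
End Rule Rightmost: primary stress on the rightmost head = syllable 7.
Secondary stress on 1, 3, 5: ˌsu:.flu:.ˌpli.ded.ˌma:k.ge:.ˈle.sto:.

primary 7, secondary 1, 3, 5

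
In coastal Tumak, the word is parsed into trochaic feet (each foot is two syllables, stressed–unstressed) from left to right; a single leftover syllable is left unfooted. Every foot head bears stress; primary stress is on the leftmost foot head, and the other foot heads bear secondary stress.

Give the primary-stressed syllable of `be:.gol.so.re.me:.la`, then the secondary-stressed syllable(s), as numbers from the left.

Parse left to right into trochaic (ˈσσ) feet: (ˈbe:.gol) (ˈso.re) (ˈme:.la).
Foot heads (stressed positions): 1, 3, 5.
End Rule Leftmost: primary stress on the leftmost head = syllable 1.
Secondary stress on 3, 5: ˈbe:.gol.ˌso.re.ˌme:.la.

primary 1, secondary 3, 5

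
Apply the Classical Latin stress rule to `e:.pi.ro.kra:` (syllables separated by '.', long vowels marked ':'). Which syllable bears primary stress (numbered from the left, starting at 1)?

2

Classical Latin: stress the penult if heavy (long vowel or closed), else the antepenult.
Weights: 2 pi L, 3 ro L, 4 kra: H.
The penult (syllable 3, ro) is light, so stress falls on the antepenult (syllable 2, pi).
Stress on syllable 2: e:.ˈpi.ro.kra:.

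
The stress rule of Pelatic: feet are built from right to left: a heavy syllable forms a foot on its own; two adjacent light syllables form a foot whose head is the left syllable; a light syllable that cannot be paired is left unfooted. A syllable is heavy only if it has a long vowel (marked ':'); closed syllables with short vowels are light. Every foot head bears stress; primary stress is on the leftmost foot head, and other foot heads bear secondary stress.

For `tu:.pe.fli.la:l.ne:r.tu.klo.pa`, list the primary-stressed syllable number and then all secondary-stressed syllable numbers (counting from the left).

Weights: 1 tu: H, 2 pe L, 3 fli L, 4 la:l H, 5 ne:r H, 6 tu L, 7 klo L, 8 pa L.
Parse right to left (heavy = foot alone; LL = one foot; stranded L unfooted): (ˈtu:) (ˈpe.fli) (ˈla:l) (ˈne:r) tu (ˈklo.pa).
Foot heads: 1, 2, 4, 5, 7.
Primary stress on the leftmost head = syllable 1.
Secondary stress on 2, 4, 5, 7: ˈtu:.ˌpe.fli.ˌla:l.ˌne:r.tu.ˌklo.pa.

primary 1, secondary 2, 4, 5, 7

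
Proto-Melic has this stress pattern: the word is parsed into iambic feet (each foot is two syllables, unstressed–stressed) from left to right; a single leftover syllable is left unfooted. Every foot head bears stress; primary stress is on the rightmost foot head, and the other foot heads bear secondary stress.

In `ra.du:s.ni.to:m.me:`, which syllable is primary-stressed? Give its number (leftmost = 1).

Parse left to right into iambic (σˈσ) feet: (ra.ˈdu:s) (ni.ˈto:m) me:. Syllable 5 is left unfooted.
Foot heads (stressed positions): 2, 4.
End Rule Rightmost: primary stress on the rightmost head = syllable 4.
Primary stress: syllable 4 → ra.du:s.ni.ˈto:m.me:.

4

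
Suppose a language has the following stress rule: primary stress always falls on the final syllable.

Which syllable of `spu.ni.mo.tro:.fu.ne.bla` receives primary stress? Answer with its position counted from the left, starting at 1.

The word has 7 syllables; the final syllable is syllable 7 (bla).
Primary stress: syllable 7 → spu.ni.mo.tro:.fu.ne.ˈbla.

7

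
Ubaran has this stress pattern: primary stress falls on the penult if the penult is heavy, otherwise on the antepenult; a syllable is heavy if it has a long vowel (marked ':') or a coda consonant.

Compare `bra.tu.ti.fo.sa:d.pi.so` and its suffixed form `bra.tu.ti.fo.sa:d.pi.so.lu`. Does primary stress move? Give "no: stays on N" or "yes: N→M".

yes: 5→6

Base `bra.tu.ti.fo.sa:d.pi.so` (7 syllables):
  Weights: 5 sa:d H, 6 pi L, 7 so L.
  The penult (syllable 6, pi) is light, so stress falls on the antepenult (syllable 5, sa:d).
  → primary stress on syllable 5.
Suffixed `bra.tu.ti.fo.sa:d.pi.so.lu` (8 syllables):
  Weights: 6 pi L, 7 so L, 8 lu L.
  The penult (syllable 7, so) is light, so stress falls on the antepenult (syllable 6, pi).
  → primary stress on syllable 6.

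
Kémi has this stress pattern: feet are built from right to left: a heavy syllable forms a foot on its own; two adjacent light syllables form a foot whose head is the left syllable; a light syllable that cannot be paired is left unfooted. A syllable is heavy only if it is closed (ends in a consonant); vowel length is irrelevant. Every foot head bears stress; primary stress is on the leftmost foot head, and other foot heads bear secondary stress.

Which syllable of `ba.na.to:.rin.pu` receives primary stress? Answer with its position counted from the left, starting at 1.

2

Weights: 1 ba L, 2 na L, 3 to: L, 4 rin H, 5 pu L.
Parse right to left (heavy = foot alone; LL = one foot; stranded L unfooted): ba (ˈna.to:) (ˈrin) pu.
Foot heads: 2, 4.
Primary stress on the leftmost head = syllable 2.
Primary stress: syllable 2 → ba.ˈna.to:.rin.pu.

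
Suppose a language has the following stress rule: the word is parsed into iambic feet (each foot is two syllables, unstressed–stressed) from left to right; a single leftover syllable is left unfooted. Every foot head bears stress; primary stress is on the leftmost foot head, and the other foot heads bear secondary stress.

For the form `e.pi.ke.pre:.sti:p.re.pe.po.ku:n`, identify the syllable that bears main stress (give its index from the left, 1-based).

2

Parse left to right into iambic (σˈσ) feet: (e.ˈpi) (ke.ˈpre:) (sti:p.ˈre) (pe.ˈpo) ku:n. Syllable 9 is left unfooted.
Foot heads (stressed positions): 2, 4, 6, 8.
End Rule Leftmost: primary stress on the leftmost head = syllable 2.
Primary stress: syllable 2 → e.ˈpi.ke.pre:.sti:p.re.pe.po.ku:n.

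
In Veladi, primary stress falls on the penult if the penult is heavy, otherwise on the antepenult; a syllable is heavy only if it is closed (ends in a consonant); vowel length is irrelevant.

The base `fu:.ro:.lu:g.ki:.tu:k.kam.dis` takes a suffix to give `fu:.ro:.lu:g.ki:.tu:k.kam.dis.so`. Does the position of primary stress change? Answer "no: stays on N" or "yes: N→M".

Base `fu:.ro:.lu:g.ki:.tu:k.kam.dis` (7 syllables):
  Weights: 5 tu:k H, 6 kam H, 7 dis H.
  The penult (syllable 6, kam) is heavy, so it takes stress.
  → primary stress on syllable 6.
Suffixed `fu:.ro:.lu:g.ki:.tu:k.kam.dis.so` (8 syllables):
  Weights: 6 kam H, 7 dis H, 8 so L.
  The penult (syllable 7, dis) is heavy, so it takes stress.
  → primary stress on syllable 7.

yes: 6→7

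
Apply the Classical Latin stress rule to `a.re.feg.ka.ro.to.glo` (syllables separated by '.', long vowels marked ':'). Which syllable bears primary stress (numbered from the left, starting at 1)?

Classical Latin: stress the penult if heavy (long vowel or closed), else the antepenult.
Weights: 5 ro L, 6 to L, 7 glo L.
The penult (syllable 6, to) is light, so stress falls on the antepenult (syllable 5, ro).
Stress on syllable 5: a.re.feg.ka.ˈro.to.glo.

5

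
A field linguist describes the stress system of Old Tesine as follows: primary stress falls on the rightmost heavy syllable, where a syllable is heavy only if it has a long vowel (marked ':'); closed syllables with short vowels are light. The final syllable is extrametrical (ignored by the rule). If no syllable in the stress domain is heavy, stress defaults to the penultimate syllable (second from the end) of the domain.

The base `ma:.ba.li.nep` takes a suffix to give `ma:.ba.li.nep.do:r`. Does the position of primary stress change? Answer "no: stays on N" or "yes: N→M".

no: stays on 1

Base `ma:.ba.li.nep` (4 syllables):
  The final syllable (4, nep) is extrametrical; the stress domain is syllables 1–3.
  Weights: 1 ma: H, 2 ba L, 3 li L.
  Heavy syllables in the domain: 1. The rightmost is syllable 1 (ma:).
  → primary stress on syllable 1.
Suffixed `ma:.ba.li.nep.do:r` (5 syllables):
  The final syllable (5, do:r) is extrametrical; the stress domain is syllables 1–4.
  Weights: 1 ma: H, 2 ba L, 3 li L, 4 nep L.
  Heavy syllables in the domain: 1. The rightmost is syllable 1 (ma:).
  → primary stress on syllable 1.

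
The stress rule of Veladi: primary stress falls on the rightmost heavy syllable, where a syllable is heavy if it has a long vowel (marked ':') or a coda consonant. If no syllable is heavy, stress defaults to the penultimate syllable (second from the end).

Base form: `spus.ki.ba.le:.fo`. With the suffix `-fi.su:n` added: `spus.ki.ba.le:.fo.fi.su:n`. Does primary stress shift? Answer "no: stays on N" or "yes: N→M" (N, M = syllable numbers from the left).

yes: 4→7

Base `spus.ki.ba.le:.fo` (5 syllables):
  Weights: 1 spus H, 2 ki L, 3 ba L, 4 le: H, 5 fo L.
  Heavy syllables in the domain: 1, 4. The rightmost is syllable 4 (le:).
  → primary stress on syllable 4.
Suffixed `spus.ki.ba.le:.fo.fi.su:n` (7 syllables):
  Weights: 1 spus H, 2 ki L, 3 ba L, 4 le: H, 5 fo L, 6 fi L, 7 su:n H.
  Heavy syllables in the domain: 1, 4, 7. The rightmost is syllable 7 (su:n).
  → primary stress on syllable 7.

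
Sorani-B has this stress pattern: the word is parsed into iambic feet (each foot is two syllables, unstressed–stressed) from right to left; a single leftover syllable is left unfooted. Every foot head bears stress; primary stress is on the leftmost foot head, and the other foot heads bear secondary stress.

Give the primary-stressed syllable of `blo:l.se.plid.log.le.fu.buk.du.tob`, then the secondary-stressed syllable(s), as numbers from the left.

primary 3, secondary 5, 7, 9

Parse right to left into iambic (σˈσ) feet: blo:l (se.ˈplid) (log.ˈle) (fu.ˈbuk) (du.ˈtob). Syllable 1 is left unfooted.
Foot heads (stressed positions): 3, 5, 7, 9.
End Rule Leftmost: primary stress on the leftmost head = syllable 3.
Secondary stress on 5, 7, 9: blo:l.se.ˈplid.log.ˌle.fu.ˌbuk.du.ˌtob.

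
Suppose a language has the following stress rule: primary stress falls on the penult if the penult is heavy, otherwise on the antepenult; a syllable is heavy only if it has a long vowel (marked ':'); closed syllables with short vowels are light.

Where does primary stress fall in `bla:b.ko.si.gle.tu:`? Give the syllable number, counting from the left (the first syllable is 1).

3

Weights: 3 si L, 4 gle L, 5 tu: H.
The penult (syllable 4, gle) is light, so stress falls on the antepenult (syllable 3, si).
Primary stress: syllable 3 → bla:b.ko.ˈsi.gle.tu:.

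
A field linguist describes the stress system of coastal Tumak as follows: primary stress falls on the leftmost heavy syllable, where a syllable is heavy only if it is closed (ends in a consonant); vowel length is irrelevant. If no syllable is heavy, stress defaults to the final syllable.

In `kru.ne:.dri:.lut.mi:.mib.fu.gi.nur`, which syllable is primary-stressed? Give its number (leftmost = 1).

Weights: 1 kru L, 2 ne: L, 3 dri: L, 4 lut H, 5 mi: L, 6 mib H, 7 fu L, 8 gi L, 9 nur H.
Heavy syllables in the domain: 4, 6, 9. The leftmost is syllable 4 (lut).
Primary stress: syllable 4 → kru.ne:.dri:.ˈlut.mi:.mib.fu.gi.nur.

4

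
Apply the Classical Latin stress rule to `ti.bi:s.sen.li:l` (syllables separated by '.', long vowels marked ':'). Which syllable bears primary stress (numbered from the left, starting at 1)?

3

Classical Latin: stress the penult if heavy (long vowel or closed), else the antepenult.
Weights: 2 bi:s H, 3 sen H, 4 li:l H.
The penult (syllable 3, sen) is heavy, so it takes stress.
Stress on syllable 3: ti.bi:s.ˈsen.li:l.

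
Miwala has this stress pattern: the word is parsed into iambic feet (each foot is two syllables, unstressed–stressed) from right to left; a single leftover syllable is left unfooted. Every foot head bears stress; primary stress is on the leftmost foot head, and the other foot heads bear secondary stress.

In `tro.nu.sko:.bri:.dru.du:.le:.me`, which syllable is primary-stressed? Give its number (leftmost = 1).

Parse right to left into iambic (σˈσ) feet: (tro.ˈnu) (sko:.ˈbri:) (dru.ˈdu:) (le:.ˈme).
Foot heads (stressed positions): 2, 4, 6, 8.
End Rule Leftmost: primary stress on the leftmost head = syllable 2.
Primary stress: syllable 2 → tro.ˈnu.sko:.bri:.dru.du:.le:.me.

2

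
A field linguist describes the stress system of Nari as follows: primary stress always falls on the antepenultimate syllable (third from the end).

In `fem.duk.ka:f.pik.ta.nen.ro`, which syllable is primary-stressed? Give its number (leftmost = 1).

The word has 7 syllables; the antepenultimate syllable (third from the end) is syllable 5 (ta).
Primary stress: syllable 5 → fem.duk.ka:f.pik.ˈta.nen.ro.

5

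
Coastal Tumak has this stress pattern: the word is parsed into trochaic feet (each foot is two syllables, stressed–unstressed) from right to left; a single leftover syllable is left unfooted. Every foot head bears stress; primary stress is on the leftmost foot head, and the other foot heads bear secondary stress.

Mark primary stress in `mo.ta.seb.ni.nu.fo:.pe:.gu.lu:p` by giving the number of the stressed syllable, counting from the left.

2

Parse right to left into trochaic (ˈσσ) feet: mo (ˈta.seb) (ˈni.nu) (ˈfo:.pe:) (ˈgu.lu:p). Syllable 1 is left unfooted.
Foot heads (stressed positions): 2, 4, 6, 8.
End Rule Leftmost: primary stress on the leftmost head = syllable 2.
Primary stress: syllable 2 → mo.ˈta.seb.ni.nu.fo:.pe:.gu.lu:p.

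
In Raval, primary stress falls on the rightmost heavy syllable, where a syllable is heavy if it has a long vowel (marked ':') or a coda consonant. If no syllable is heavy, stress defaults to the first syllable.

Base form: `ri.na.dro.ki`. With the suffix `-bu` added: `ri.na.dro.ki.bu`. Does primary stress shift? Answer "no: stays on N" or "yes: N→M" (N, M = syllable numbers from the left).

Base `ri.na.dro.ki` (4 syllables):
  Weights: 1 ri L, 2 na L, 3 dro L, 4 ki L.
  No heavy syllable in the domain; default to the first syllable = syllable 1.
  → primary stress on syllable 1.
Suffixed `ri.na.dro.ki.bu` (5 syllables):
  Weights: 1 ri L, 2 na L, 3 dro L, 4 ki L, 5 bu L.
  No heavy syllable in the domain; default to the first syllable = syllable 1.
  → primary stress on syllable 1.

no: stays on 1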